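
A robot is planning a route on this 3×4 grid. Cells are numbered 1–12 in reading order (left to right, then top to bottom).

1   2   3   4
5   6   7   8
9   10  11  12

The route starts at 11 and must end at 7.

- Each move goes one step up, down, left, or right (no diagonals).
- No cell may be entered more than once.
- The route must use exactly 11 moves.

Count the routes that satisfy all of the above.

1

Need simple routes of exactly 11 moves from 11 to 7 (Manhattan distance 1, so 5 moves are spent on a detour and 5 undoing it).
Enumerating: 11 12 8 4 3 2 1 5 9 10 6 7.
That gives 1 route.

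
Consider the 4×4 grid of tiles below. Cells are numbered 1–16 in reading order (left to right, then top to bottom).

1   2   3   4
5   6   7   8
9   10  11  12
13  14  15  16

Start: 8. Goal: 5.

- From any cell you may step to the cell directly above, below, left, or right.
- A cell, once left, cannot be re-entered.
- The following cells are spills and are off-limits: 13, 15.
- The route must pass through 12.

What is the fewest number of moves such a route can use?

Any route passes through 12 somewhere between 8 and 5. Summing Manhattan distances along the two legs (8 → 12 → 5) gives a lower bound of 1 + 4 = 5 moves.
A route of 5 moves achieves this: 8 → 12 → 11 → 7 → 6 → 5.
Since 5 matches the lower bound, it is optimal.

5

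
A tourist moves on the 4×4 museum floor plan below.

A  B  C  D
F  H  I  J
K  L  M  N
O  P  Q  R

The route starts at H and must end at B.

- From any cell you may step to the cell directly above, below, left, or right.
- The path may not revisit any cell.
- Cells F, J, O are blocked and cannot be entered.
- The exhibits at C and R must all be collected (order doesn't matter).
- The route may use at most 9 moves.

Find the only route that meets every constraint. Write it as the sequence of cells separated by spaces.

H L P Q R N M I C B

The budget equals the shortest possible length, so every move has to be on a shortest route through the required cells.
Route from H: 2× down (reaching P), 2× right (reaching R), up to N, left to M, 2× up (reaching C), left to B — 9 moves in all.
Check: all required cells visited; 9 ≤ 9 moves.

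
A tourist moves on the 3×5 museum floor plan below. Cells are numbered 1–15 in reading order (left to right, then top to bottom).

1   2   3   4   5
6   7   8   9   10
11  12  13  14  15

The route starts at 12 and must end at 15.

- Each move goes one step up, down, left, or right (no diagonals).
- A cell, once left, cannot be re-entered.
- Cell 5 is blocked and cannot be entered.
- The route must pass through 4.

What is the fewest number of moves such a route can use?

7

Any route passes through 4 somewhere between 12 and 15. Summing Manhattan distances along the two legs (12 → 4 → 15) gives a lower bound of 4 + 3 = 7 moves.
A route of 7 moves achieves this: 12 → 7 → 2 → 3 → 4 → 9 → 14 → 15.
Since 7 matches the lower bound, it is optimal.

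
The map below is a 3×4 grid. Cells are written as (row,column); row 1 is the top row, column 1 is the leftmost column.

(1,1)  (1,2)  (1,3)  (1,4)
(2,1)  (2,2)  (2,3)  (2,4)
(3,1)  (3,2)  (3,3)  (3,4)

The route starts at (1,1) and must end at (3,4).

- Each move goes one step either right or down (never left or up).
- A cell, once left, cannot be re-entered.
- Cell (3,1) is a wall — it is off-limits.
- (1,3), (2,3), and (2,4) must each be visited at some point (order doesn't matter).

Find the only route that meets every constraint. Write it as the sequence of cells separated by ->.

Moves only go right or down, so the column and row indices never decrease.
Route from (1,1): right 2 to (1,3), down 1 to (2,3), right 1 to (2,4), down 1 to (3,4) — 5 moves in all.
Check: all required cells visited.

(1,1) -> (1,2) -> (1,3) -> (2,3) -> (2,4) -> (3,4)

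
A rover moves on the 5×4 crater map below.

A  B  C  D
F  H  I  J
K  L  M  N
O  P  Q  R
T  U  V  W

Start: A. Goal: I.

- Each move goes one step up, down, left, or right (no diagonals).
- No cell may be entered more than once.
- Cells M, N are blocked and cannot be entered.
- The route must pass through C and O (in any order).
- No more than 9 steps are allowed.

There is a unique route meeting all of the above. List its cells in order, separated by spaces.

The 9-move cap with required stops at C, O leaves no slack for detours.
Route from A: down 3 to O, right 1 to P, up 3 to B, right 1 to C, down 1 to I — 9 moves in all.
Check: all required cells visited; 9 ≤ 9 moves.

A F K O P L H B C I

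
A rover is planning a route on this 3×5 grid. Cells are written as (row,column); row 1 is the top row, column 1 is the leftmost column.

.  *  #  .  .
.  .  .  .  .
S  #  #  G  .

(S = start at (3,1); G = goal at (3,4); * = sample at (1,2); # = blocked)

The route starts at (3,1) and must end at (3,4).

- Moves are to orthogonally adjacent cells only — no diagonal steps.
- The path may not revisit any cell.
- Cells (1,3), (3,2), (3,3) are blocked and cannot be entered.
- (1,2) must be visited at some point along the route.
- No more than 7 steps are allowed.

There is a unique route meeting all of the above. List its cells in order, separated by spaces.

Any route must reach (1,2) and still end at (3,4) within 7 moves, so the order of the required stops is forced.
Route from (3,1): 2× up (reaching (1,1)), right to (1,2), down to (2,2), 2× right (reaching (2,4)), down to (3,4) — 7 moves in all.
Check: all required cells visited; 7 ≤ 7 moves.

(3,1) (2,1) (1,1) (1,2) (2,2) (2,3) (2,4) (3,4)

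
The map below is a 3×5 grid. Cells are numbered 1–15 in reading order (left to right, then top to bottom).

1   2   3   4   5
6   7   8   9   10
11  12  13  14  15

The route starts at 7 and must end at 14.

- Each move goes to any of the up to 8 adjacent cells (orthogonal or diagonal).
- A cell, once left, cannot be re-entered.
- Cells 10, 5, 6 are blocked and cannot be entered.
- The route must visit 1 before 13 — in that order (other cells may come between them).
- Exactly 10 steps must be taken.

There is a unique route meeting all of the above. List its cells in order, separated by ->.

The waypoints must appear in the order 1, 13, with no cell reused.
Route from 7: up-left to 1, 3× right (reaching 4), 2× down-left (reaching 12), right to 13, up-right to 9, down-right to 15, left to 14 — 10 moves in all.
Check: order respected (1 at step 1, 13 at step 7); 10 moves as required.

7 -> 1 -> 2 -> 3 -> 4 -> 8 -> 12 -> 13 -> 9 -> 15 -> 14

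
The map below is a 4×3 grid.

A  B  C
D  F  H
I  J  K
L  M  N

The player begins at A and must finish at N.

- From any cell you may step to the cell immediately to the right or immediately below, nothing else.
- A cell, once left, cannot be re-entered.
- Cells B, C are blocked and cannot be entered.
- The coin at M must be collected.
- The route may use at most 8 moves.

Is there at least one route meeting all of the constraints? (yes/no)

yes

One route that works: A → D → I → L → M → N.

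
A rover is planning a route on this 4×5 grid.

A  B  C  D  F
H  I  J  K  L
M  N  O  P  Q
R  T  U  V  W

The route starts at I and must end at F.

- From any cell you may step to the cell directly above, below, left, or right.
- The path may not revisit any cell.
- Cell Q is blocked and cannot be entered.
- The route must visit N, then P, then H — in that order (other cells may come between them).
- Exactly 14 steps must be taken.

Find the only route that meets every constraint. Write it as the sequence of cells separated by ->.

I -> N -> O -> P -> V -> U -> T -> R -> M -> H -> A -> B -> C -> D -> F

The waypoints must appear in the order N, P, H, with no cell reused.
Route from I: down 1 to N, right 2 to P, down 1 to V, left 3 to R, up 3 to A, right 4 to F — 14 moves in all.
Check: order respected (N at step 1, P at step 3, H at step 9); 14 moves as required.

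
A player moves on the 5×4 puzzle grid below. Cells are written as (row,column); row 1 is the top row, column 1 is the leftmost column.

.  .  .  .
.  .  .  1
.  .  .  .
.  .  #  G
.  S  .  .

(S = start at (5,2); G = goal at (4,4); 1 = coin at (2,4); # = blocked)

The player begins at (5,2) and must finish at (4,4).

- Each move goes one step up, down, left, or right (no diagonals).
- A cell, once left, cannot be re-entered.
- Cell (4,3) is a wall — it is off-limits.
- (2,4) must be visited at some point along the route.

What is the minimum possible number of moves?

Any route passes through (2,4) somewhere between (5,2) and (4,4). Summing Manhattan distances along the two legs ((5,2) → (2,4) → (4,4)) gives a lower bound of 5 + 2 = 7 moves.
A route of 7 moves achieves this: (5,2) → (4,2) → (3,2) → (2,2) → (2,3) → (2,4) → (3,4) → (4,4).
Since 7 matches the lower bound, it is optimal.

7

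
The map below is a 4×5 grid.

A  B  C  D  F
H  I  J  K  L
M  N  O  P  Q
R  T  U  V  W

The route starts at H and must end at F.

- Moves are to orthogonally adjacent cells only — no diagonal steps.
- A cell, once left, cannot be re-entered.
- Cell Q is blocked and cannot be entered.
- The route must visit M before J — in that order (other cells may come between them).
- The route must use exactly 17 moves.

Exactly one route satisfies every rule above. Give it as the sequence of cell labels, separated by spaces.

The waypoints must appear in the order M, J, with no cell reused.
Route from H: up to A, right to B, 2× down (reaching N), left to M, down to R, 3× right (reaching V), up to P, left to O, 2× up (reaching C), right to D, down to K, right to L, up to F — 17 moves in all.
Check: order respected (M at step 5, J at step 12); 17 moves as required.

H A B I N M R T U V P O J C D K L F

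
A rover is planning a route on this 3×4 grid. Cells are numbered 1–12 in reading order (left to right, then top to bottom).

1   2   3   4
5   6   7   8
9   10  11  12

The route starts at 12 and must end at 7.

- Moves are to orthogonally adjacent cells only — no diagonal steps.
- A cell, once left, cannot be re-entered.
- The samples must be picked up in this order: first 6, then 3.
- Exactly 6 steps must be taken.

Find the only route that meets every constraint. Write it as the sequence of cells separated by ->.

12 -> 11 -> 10 -> 6 -> 2 -> 3 -> 7

The waypoints must appear in the order 6, 3, with no cell reused.
Route from 12: 2× left (reaching 10), 2× up (reaching 2), right to 3, down to 7 — 6 moves in all.
Check: order respected (6 at step 3, 3 at step 5); 6 moves as required.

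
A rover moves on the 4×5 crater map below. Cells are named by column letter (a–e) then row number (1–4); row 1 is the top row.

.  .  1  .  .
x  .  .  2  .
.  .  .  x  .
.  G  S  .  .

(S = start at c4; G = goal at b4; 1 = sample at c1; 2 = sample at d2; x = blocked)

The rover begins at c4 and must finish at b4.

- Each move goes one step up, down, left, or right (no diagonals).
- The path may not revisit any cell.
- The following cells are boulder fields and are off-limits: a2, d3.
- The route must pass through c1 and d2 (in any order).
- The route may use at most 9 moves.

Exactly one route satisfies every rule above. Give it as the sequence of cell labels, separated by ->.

c4 -> c3 -> c2 -> d2 -> d1 -> c1 -> b1 -> b2 -> b3 -> b4

The budget equals the shortest possible length, so every move has to be on a shortest route through the required cells.
Route from c4: 2× up (reaching c2), right to d2, up to d1, 2× left (reaching b1), 3× down (reaching b4) — 9 moves in all.
Check: all required cells visited; 9 ≤ 9 moves.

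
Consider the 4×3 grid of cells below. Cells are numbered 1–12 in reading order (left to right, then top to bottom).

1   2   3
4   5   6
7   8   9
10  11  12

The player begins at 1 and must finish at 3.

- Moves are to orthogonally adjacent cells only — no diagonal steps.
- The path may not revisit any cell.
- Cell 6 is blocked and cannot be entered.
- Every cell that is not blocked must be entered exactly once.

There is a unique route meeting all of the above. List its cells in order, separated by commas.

Need to visit all 11 open cells exactly once, starting at 1 and ending at 3.
Cell 12 has only two open neighbours (9 and 11), so the path must pass straight through it: one of those is the cell it's entered from and the other is where it exits.
Route from 1: down 3 to 10, right 2 to 12, up 1 to 9, left 1 to 8, up 2 to 2, right 1 to 3 — 10 moves in all.
Check: all 11 open cells covered.

1, 4, 7, 10, 11, 12, 9, 8, 5, 2, 3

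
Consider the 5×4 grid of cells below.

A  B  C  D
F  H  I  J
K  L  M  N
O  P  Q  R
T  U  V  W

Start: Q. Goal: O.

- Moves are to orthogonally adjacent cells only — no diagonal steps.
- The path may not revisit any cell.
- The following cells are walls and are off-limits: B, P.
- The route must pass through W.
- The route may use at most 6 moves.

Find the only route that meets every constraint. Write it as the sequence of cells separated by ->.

Q -> R -> W -> V -> U -> T -> O

The budget equals the shortest possible length, so every move has to be on a shortest route through the required cells.
Route from Q: right to R, down to W, 3× left (reaching T), up to O — 6 moves in all.
Check: all required cells visited; 6 ≤ 6 moves.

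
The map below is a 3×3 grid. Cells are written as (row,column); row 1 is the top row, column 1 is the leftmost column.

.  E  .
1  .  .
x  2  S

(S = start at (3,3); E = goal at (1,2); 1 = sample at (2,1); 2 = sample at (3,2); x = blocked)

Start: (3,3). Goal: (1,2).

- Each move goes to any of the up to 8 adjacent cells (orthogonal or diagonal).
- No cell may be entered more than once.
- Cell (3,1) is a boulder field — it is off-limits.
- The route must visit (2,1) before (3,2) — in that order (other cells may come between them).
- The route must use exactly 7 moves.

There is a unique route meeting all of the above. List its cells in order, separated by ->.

The waypoints must appear in the order (2,1), (3,2), with no cell reused.
Route from (3,3): 2× up-left (reaching (1,1)), down to (2,1), down-right to (3,2), up-right to (2,3), up to (1,3), left to (1,2) — 7 moves in all.
Check: order respected (1 at step 3, 2 at step 4); 7 moves as required.

(3,3) -> (2,2) -> (1,1) -> (2,1) -> (3,2) -> (2,3) -> (1,3) -> (1,2)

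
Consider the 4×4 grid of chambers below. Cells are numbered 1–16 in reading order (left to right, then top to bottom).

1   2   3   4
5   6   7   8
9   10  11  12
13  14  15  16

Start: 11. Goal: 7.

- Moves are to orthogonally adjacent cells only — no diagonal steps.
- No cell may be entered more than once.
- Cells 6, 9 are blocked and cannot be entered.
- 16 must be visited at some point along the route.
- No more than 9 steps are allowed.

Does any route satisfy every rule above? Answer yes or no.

yes

One route that works: 11 → 15 → 16 → 12 → 8 → 7.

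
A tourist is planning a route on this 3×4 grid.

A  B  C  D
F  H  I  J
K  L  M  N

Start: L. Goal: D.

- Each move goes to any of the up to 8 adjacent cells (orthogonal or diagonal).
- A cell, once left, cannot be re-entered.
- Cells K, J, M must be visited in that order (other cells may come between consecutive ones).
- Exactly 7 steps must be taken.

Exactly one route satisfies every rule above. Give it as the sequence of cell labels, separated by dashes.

L - K - H - C - J - M - I - D

The waypoints must appear in the order K, J, M, with no cell reused.
Route from L: left 1 to K, up-right 2 to C, down-right 1 to J, down-left 1 to M, up 1 to I, up-right 1 to D — 7 moves in all.
Check: order respected (K at step 1, J at step 4, M at step 5); 7 moves as required.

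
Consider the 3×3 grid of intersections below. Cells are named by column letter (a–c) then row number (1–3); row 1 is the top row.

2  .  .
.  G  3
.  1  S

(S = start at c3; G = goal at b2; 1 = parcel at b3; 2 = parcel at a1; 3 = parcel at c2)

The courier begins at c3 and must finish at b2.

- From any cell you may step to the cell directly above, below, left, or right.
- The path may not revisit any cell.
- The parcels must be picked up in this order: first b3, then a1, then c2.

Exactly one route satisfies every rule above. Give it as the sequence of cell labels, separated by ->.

The waypoints must appear in the order b3, a1, c2, with no cell reused.
Route from c3: 2× left (reaching a3), 2× up (reaching a1), 2× right (reaching c1), down to c2, left to b2 — 8 moves in all.
Check: order respected (1 at step 1, 2 at step 4, 3 at step 7).

c3 -> b3 -> a3 -> a2 -> a1 -> b1 -> c1 -> c2 -> b2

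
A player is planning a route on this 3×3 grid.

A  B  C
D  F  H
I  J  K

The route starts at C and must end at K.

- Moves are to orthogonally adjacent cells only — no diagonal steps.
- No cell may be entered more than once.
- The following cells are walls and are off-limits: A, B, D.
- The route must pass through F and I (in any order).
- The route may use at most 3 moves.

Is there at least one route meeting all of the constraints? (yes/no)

no

I must be visited but has only one open neighbour (J), and it is neither the start nor the goal — the route would have to enter and leave through J, re-entering it.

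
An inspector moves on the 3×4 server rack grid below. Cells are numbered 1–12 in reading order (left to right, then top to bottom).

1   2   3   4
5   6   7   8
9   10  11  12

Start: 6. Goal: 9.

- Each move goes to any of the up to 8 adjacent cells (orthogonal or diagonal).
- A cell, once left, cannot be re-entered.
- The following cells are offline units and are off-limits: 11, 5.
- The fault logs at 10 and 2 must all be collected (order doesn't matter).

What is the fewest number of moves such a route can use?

Any route passes through 10 and 2 in some order between 6 and 9. Summing Chebyshev distances along each leg and taking the cheapest ordering (6 → 2 → 10 → 9) gives a lower bound of 1 + 2 + 1 = 4 moves.
A route of 4 moves achieves this: 6 → 2 → 7 → 10 → 9.
Since 4 matches the lower bound, it is optimal.

4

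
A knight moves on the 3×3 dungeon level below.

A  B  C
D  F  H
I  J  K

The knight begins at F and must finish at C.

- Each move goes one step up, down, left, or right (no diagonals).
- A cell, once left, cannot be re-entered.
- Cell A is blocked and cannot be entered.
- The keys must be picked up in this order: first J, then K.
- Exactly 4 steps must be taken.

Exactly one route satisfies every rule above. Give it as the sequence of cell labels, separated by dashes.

The waypoints must appear in the order J, K, with no cell reused.
Route from F: down 1 to J, right 1 to K, up 2 to C — 4 moves in all.
Check: order respected (J at step 1, K at step 2); 4 moves as required.

F - J - K - H - C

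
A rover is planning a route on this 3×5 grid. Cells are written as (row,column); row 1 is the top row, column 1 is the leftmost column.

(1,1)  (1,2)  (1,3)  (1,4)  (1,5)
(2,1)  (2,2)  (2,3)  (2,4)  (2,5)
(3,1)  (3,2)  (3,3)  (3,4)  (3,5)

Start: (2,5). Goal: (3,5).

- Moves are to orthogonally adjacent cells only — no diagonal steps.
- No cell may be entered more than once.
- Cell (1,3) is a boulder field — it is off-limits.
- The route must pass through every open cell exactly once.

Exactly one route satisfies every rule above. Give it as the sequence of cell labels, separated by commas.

Need to visit all 14 open cells exactly once, starting at (2,5) and ending at (3,5).
Route from (2,5): up to (1,5), left to (1,4), down to (2,4), 2× left (reaching (2,2)), up to (1,2), left to (1,1), 2× down (reaching (3,1)), 4× right (reaching (3,5)) — 13 moves in all.
Check: all 14 open cells covered.

(2,5), (1,5), (1,4), (2,4), (2,3), (2,2), (1,2), (1,1), (2,1), (3,1), (3,2), (3,3), (3,4), (3,5)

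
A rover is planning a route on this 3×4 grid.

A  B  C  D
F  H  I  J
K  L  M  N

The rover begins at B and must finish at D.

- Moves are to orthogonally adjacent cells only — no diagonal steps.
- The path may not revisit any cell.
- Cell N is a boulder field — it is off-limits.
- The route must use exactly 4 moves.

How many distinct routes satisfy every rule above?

Need simple routes of exactly 4 moves from B to D (Manhattan distance 2, so 1 moves are spent on a detour and 1 undoing it).
Enumerating: B H I C D | B H I J D | B C I J D.
That gives 3 routes.

3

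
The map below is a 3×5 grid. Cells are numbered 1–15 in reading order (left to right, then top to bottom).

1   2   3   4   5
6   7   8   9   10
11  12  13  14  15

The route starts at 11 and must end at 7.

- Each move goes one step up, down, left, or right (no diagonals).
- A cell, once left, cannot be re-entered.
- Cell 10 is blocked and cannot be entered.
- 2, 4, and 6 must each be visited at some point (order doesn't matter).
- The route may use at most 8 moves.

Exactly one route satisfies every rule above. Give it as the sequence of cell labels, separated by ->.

11 -> 6 -> 1 -> 2 -> 3 -> 4 -> 9 -> 8 -> 7

Any route must reach 2, 4, and 6 and still end at 7 within 8 moves, so the order of the required stops is forced.
Route from 11: 2× up (reaching 1), 3× right (reaching 4), down to 9, 2× left (reaching 7) — 8 moves in all.
Check: all required cells visited; 8 ≤ 8 moves.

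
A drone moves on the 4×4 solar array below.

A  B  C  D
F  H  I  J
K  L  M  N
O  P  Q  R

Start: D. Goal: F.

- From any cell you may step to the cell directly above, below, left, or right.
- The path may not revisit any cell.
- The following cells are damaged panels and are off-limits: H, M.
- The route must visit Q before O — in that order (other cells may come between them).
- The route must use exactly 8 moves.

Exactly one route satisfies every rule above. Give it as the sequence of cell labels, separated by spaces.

The waypoints must appear in the order Q, O, with no cell reused.
Route from D: down 3 to R, left 3 to O, up 2 to F — 8 moves in all.
Check: order respected (Q at step 4, O at step 6); 8 moves as required.

D J N R Q P O K F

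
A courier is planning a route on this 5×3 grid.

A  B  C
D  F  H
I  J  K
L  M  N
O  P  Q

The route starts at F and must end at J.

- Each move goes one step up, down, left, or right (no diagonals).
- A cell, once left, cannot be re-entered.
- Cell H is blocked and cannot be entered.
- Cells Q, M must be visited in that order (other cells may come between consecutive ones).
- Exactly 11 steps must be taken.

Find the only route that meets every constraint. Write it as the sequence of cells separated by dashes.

The waypoints must appear in the order Q, M, with no cell reused.
Route from F: up 1 to B, left 1 to A, down 4 to O, right 2 to Q, up 1 to N, left 1 to M, up 1 to J — 11 moves in all.
Check: order respected (Q at step 8, M at step 10); 11 moves as required.

F - B - A - D - I - L - O - P - Q - N - M - J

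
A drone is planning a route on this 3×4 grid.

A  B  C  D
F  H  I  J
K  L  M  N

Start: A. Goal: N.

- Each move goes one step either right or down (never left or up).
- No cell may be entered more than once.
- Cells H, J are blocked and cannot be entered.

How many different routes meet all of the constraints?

2

A right/down-only route from A to N makes exactly 2 down-moves and 3 right-moves in some order.
With no other constraints that would be C(5,2) = 10 routes.
Subtract routes through each blocked cell (inclusion–exclusion for overlaps): − through H: 6 − through J: 4 + through H&J: 2 → 2.
That gives 2 routes.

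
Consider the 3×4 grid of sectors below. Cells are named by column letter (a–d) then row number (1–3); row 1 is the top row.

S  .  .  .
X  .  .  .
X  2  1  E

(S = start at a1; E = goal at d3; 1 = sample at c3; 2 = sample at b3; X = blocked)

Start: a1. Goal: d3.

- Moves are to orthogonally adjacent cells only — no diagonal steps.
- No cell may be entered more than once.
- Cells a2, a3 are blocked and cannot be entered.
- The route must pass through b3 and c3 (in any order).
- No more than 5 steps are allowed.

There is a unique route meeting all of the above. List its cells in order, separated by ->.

a1 -> b1 -> b2 -> b3 -> c3 -> d3

The 5-move cap with required stops at b3, c3 leaves no slack for detours.
Route from a1: right to b1, 2× down (reaching b3), 2× right (reaching d3) — 5 moves in all.
Check: all required cells visited; 5 ≤ 5 moves.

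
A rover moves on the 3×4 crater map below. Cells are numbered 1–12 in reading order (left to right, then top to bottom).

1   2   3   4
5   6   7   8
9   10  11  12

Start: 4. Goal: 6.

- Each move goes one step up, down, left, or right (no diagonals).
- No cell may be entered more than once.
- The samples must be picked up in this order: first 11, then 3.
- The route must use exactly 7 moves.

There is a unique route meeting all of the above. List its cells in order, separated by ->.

The waypoints must appear in the order 11, 3, with no cell reused.
Route from 4: down 2 to 12, left 1 to 11, up 2 to 3, left 1 to 2, down 1 to 6 — 7 moves in all.
Check: order respected (11 at step 3, 3 at step 5); 7 moves as required.

4 -> 8 -> 12 -> 11 -> 7 -> 3 -> 2 -> 6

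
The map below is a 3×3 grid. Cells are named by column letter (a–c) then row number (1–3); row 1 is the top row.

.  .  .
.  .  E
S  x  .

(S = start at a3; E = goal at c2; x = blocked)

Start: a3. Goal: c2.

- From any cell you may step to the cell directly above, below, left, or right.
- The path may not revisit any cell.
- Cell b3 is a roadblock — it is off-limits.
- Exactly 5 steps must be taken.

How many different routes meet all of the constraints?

Need simple routes of exactly 5 moves from a3 to c2 (Manhattan distance 3, so 1 moves are spent on a detour and 1 undoing it).
Enumerating: a3 a2 a1 b1 b2 c2 | a3 a2 a1 b1 c1 c2 | a3 a2 b2 b1 c1 c2.
That gives 3 routes.

3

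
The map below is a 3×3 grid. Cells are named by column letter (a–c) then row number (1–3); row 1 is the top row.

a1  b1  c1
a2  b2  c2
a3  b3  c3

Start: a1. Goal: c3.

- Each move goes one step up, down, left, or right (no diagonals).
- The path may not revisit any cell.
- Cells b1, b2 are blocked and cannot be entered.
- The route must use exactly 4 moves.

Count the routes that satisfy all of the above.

Need simple routes of exactly 4 moves from a1 to c3 (Manhattan distance 4, so 0 moves are spent on a detour and 0 undoing it).
Enumerating: a1 a2 a3 b3 c3.
That gives 1 route.

1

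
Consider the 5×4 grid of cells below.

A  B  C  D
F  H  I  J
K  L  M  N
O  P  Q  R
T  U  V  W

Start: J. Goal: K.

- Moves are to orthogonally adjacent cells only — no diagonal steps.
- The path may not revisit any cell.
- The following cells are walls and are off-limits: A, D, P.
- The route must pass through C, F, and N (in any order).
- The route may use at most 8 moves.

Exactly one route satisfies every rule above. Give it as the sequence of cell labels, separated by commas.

J, N, M, I, C, B, H, F, K

Any route must reach C, F, and N and still end at K within 8 moves, so the order of the required stops is forced.
Route from J: down 1 to N, left 1 to M, up 2 to C, left 1 to B, down 1 to H, left 1 to F, down 1 to K — 8 moves in all.
Check: all required cells visited; 8 ≤ 8 moves.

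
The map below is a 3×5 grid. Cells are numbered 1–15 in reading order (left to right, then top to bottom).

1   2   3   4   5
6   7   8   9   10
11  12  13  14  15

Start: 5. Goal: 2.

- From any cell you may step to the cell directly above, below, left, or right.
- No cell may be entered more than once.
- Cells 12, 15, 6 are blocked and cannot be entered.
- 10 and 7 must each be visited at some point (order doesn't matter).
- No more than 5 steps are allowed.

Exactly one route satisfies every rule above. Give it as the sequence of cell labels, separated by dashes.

5 - 10 - 9 - 8 - 7 - 2

The 5-move cap with required stops at 10, 7 leaves no slack for detours.
Route from 5: down to 10, 3× left (reaching 7), up to 2 — 5 moves in all.
Check: all required cells visited; 5 ≤ 5 moves.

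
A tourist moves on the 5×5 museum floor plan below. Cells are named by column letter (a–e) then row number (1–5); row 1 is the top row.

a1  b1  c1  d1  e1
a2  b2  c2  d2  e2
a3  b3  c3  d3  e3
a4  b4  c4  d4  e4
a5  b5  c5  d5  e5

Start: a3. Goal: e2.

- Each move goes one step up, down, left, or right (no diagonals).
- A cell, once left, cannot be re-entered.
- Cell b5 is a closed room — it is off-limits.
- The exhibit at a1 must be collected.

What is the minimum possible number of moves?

7

Any route passes through a1 somewhere between a3 and e2. Summing Manhattan distances along the two legs (a3 → a1 → e2) gives a lower bound of 2 + 5 = 7 moves.
A route of 7 moves achieves this: a3 → a2 → a1 → b1 → b2 → c2 → d2 → e2.
Since 7 matches the lower bound, it is optimal.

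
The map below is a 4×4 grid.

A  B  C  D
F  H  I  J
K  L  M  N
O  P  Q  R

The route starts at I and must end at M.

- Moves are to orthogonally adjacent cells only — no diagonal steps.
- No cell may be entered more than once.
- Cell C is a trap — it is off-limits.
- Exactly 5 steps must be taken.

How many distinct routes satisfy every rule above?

Need simple routes of exactly 5 moves from I to M (Manhattan distance 1, so 2 moves are spent on a detour and 2 undoing it).
Enumerating: I H L P Q M | I H F K L M | I J N R Q M.
That gives 3 routes.

3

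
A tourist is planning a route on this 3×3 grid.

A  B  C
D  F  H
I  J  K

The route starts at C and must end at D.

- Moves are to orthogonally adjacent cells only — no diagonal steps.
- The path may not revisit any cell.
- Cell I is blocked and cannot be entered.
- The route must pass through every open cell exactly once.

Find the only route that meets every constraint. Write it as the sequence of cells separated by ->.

Need to visit all 8 open cells exactly once, starting at C and ending at D.
Route from C: down 2 to K, left 1 to J, up 2 to B, left 1 to A, down 1 to D — 7 moves in all.
Check: all 8 open cells covered.

C -> H -> K -> J -> F -> B -> A -> D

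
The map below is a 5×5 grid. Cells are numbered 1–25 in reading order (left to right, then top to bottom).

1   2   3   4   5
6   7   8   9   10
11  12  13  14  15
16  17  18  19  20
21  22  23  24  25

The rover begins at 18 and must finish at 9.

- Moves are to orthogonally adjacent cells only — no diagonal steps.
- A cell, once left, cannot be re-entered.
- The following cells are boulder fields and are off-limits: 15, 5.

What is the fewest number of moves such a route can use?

The Manhattan distance from 18 to 9 is |4−2| + |3−4| = 3, so at least 3 moves are needed.
A route of 3 moves achieves this: 18 → 13 → 8 → 9.
Since 3 matches the lower bound, it is optimal.

3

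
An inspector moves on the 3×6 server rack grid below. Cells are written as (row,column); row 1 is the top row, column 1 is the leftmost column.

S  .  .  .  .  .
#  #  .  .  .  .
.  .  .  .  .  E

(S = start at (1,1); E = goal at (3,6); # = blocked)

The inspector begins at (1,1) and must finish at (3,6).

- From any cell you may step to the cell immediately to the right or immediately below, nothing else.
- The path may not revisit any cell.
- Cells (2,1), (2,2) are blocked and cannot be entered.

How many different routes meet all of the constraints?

10

A right/down-only route from (1,1) to (3,6) makes exactly 2 down-moves and 5 right-moves in some order.
With no other constraints that would be C(7,2) = 21 routes.
Subtract routes through each blocked cell (inclusion–exclusion for overlaps): − through (2,1): 6 − through (2,2): 10 + through (2,1)&(2,2): 5 → 10.
That gives 10 routes.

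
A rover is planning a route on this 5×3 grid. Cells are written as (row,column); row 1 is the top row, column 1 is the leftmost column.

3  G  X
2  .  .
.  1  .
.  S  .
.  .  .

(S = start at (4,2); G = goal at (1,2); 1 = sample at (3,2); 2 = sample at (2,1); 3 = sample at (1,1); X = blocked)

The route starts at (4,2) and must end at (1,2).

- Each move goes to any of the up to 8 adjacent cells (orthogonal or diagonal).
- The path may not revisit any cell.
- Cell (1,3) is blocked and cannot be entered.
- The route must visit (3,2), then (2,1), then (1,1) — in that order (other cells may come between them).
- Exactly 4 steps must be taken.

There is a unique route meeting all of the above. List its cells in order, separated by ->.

The waypoints must appear in the order (3,2), (2,1), (1,1), with no cell reused.
Route from (4,2): up to (3,2), up-left to (2,1), up to (1,1), right to (1,2) — 4 moves in all.
Check: order respected (1 at step 1, 2 at step 2, 3 at step 3); 4 moves as required.

(4,2) -> (3,2) -> (2,1) -> (1,1) -> (1,2)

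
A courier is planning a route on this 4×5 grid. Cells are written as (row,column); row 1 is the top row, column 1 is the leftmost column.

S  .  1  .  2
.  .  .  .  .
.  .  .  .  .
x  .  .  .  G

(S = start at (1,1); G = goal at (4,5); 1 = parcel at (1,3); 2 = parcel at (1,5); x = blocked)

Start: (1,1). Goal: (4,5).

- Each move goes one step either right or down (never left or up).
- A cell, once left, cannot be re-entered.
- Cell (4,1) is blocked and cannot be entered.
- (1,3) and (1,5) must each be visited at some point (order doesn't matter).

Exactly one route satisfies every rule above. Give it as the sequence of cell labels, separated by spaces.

(1,1) (1,2) (1,3) (1,4) (1,5) (2,5) (3,5) (4,5)

Moves only go right or down, so the column and row indices never decrease.
Route from (1,1): 4× right (reaching (1,5)), 3× down (reaching (4,5)) — 7 moves in all.
Check: all required cells visited.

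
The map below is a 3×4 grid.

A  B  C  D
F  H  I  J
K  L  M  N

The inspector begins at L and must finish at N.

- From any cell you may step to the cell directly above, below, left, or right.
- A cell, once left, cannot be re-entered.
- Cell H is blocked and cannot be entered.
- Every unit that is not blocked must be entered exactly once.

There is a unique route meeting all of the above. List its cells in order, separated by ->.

Need to visit all 11 open cells exactly once, starting at L and ending at N.
Route from L: left 1 to K, up 2 to A, right 3 to D, down 1 to J, left 1 to I, down 1 to M, right 1 to N — 10 moves in all.
Check: all 11 open cells covered.

L -> K -> F -> A -> B -> C -> D -> J -> I -> M -> N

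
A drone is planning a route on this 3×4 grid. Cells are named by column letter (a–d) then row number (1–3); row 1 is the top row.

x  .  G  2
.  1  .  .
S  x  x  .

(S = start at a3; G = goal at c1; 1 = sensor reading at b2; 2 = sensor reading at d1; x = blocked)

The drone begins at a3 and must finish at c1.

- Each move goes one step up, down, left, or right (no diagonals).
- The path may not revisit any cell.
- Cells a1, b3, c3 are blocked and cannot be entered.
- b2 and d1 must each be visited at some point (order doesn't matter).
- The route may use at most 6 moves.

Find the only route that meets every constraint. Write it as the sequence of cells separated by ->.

a3 -> a2 -> b2 -> c2 -> d2 -> d1 -> c1

The 6-move cap with required stops at b2, d1 leaves no slack for detours.
Route from a3: up 1 to a2, right 3 to d2, up 1 to d1, left 1 to c1 — 6 moves in all.
Check: all required cells visited; 6 ≤ 6 moves.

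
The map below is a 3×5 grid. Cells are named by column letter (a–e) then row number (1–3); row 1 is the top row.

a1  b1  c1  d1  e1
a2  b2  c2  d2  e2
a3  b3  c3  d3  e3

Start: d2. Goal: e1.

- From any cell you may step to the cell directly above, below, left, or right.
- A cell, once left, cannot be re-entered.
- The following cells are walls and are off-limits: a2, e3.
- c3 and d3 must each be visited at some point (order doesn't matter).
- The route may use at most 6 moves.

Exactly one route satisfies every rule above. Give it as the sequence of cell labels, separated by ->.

The 6-move cap with required stops at c3, d3 leaves no slack for detours.
Route from d2: down to d3, left to c3, 2× up (reaching c1), 2× right (reaching e1) — 6 moves in all.
Check: all required cells visited; 6 ≤ 6 moves.

d2 -> d3 -> c3 -> c2 -> c1 -> d1 -> e1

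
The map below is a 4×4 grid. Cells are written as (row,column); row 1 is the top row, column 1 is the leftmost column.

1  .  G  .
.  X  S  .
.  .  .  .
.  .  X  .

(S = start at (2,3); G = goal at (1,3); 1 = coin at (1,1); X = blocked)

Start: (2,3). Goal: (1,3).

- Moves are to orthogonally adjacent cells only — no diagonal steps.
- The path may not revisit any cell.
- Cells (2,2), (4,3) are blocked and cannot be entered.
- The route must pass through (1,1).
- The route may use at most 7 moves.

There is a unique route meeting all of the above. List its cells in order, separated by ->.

(2,3) -> (3,3) -> (3,2) -> (3,1) -> (2,1) -> (1,1) -> (1,2) -> (1,3)

The budget equals the shortest possible length, so every move has to be on a shortest route through the required cells.
Route from (2,3): down to (3,3), 2× left (reaching (3,1)), 2× up (reaching (1,1)), 2× right (reaching (1,3)) — 7 moves in all.
Check: all required cells visited; 7 ≤ 7 moves.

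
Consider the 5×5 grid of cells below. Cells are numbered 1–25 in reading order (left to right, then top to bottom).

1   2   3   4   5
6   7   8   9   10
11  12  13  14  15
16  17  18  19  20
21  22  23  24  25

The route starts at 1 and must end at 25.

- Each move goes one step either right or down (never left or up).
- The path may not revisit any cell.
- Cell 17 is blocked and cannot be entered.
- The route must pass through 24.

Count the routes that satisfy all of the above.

23

A right/down-only route from 1 to 25 makes exactly 4 down-moves and 4 right-moves in some order.
With no other constraints that would be C(8,4) = 70 routes.
Split at 24 and multiply the segment counts (each segment already excludes blocked cells): 1→24: 23; 24→25: 1; product = 23.
That gives 23 routes.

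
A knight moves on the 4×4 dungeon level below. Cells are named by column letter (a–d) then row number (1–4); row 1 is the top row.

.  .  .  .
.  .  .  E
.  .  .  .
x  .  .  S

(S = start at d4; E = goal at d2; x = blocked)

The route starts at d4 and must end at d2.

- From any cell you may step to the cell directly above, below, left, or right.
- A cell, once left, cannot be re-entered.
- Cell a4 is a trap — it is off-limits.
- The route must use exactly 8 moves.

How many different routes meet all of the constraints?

17

Need simple routes of exactly 8 moves from d4 to d2 (Manhattan distance 2, so 3 moves are spent on a detour and 3 undoing it).
Branch systematically from the start, pruning whenever the remaining move budget drops below the Manhattan distance to d2 or differs from it in parity. Grouping the completions by first move — via d3: 6; via c4: 11 — and summing: 6 + 11 = 17.
That gives 17 routes.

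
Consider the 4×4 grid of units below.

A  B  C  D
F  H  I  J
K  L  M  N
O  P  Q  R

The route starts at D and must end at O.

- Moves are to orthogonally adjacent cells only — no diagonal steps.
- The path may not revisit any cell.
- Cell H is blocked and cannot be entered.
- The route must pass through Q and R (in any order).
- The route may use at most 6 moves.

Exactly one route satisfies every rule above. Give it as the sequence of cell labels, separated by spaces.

The budget equals the shortest possible length, so every move has to be on a shortest route through the required cells.
Route from D: 3× down (reaching R), 3× left (reaching O) — 6 moves in all.
Check: all required cells visited; 6 ≤ 6 moves.

D J N R Q P O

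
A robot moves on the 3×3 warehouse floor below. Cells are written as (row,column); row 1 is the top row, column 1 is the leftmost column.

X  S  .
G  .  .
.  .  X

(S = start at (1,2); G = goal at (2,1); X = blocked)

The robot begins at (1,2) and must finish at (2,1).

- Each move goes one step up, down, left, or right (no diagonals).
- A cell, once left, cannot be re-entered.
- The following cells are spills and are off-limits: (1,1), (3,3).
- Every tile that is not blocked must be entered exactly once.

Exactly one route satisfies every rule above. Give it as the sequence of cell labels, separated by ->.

(1,2) -> (1,3) -> (2,3) -> (2,2) -> (3,2) -> (3,1) -> (2,1)

Need to visit all 7 open cells exactly once, starting at (1,2) and ending at (2,1).
Cell (3,1) has only two open neighbours ((2,1) and (3,2)), so the path must pass straight through it: one of those is the cell it's entered from and the other is where it exits.
Route from (1,2): right to (1,3), down to (2,3), left to (2,2), down to (3,2), left to (3,1), up to (2,1) — 6 moves in all.
Check: all 7 open cells covered.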